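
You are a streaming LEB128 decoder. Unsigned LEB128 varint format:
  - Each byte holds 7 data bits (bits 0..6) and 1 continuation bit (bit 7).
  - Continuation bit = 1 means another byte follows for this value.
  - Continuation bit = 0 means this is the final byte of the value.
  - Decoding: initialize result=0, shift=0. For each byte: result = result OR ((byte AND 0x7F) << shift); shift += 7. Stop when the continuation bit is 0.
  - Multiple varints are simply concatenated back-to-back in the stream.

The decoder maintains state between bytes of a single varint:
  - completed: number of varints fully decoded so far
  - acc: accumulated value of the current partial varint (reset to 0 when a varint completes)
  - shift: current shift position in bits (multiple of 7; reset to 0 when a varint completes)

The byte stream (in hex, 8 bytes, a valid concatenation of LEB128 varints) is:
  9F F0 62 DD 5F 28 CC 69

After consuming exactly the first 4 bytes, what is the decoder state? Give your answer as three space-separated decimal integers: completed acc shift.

Answer: 1 93 7

Derivation:
byte[0]=0x9F cont=1 payload=0x1F: acc |= 31<<0 -> completed=0 acc=31 shift=7
byte[1]=0xF0 cont=1 payload=0x70: acc |= 112<<7 -> completed=0 acc=14367 shift=14
byte[2]=0x62 cont=0 payload=0x62: varint #1 complete (value=1619999); reset -> completed=1 acc=0 shift=0
byte[3]=0xDD cont=1 payload=0x5D: acc |= 93<<0 -> completed=1 acc=93 shift=7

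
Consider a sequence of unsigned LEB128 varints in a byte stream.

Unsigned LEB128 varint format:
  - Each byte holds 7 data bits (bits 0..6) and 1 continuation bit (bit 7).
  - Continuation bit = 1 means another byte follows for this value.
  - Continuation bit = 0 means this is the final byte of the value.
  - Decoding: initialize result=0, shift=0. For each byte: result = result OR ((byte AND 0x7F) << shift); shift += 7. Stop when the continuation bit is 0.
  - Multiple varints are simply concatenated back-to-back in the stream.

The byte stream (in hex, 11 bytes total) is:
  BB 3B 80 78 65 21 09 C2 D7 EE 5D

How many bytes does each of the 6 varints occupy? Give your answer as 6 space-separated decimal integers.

  byte[0]=0xBB cont=1 payload=0x3B=59: acc |= 59<<0 -> acc=59 shift=7
  byte[1]=0x3B cont=0 payload=0x3B=59: acc |= 59<<7 -> acc=7611 shift=14 [end]
Varint 1: bytes[0:2] = BB 3B -> value 7611 (2 byte(s))
  byte[2]=0x80 cont=1 payload=0x00=0: acc |= 0<<0 -> acc=0 shift=7
  byte[3]=0x78 cont=0 payload=0x78=120: acc |= 120<<7 -> acc=15360 shift=14 [end]
Varint 2: bytes[2:4] = 80 78 -> value 15360 (2 byte(s))
  byte[4]=0x65 cont=0 payload=0x65=101: acc |= 101<<0 -> acc=101 shift=7 [end]
Varint 3: bytes[4:5] = 65 -> value 101 (1 byte(s))
  byte[5]=0x21 cont=0 payload=0x21=33: acc |= 33<<0 -> acc=33 shift=7 [end]
Varint 4: bytes[5:6] = 21 -> value 33 (1 byte(s))
  byte[6]=0x09 cont=0 payload=0x09=9: acc |= 9<<0 -> acc=9 shift=7 [end]
Varint 5: bytes[6:7] = 09 -> value 9 (1 byte(s))
  byte[7]=0xC2 cont=1 payload=0x42=66: acc |= 66<<0 -> acc=66 shift=7
  byte[8]=0xD7 cont=1 payload=0x57=87: acc |= 87<<7 -> acc=11202 shift=14
  byte[9]=0xEE cont=1 payload=0x6E=110: acc |= 110<<14 -> acc=1813442 shift=21
  byte[10]=0x5D cont=0 payload=0x5D=93: acc |= 93<<21 -> acc=196848578 shift=28 [end]
Varint 6: bytes[7:11] = C2 D7 EE 5D -> value 196848578 (4 byte(s))

Answer: 2 2 1 1 1 4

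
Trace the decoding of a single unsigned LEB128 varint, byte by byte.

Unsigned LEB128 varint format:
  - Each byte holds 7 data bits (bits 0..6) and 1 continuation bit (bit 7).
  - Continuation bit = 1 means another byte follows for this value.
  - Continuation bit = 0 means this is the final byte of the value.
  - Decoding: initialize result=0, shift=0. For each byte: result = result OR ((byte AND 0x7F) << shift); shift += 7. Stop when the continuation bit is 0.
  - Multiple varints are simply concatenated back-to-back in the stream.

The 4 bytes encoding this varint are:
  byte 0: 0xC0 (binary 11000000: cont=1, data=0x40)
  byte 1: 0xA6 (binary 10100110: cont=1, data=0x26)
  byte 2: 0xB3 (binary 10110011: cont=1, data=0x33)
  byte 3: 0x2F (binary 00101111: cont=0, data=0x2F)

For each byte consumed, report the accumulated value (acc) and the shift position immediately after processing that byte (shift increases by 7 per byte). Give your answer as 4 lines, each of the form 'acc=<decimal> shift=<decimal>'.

byte 0=0xC0: payload=0x40=64, contrib = 64<<0 = 64; acc -> 64, shift -> 7
byte 1=0xA6: payload=0x26=38, contrib = 38<<7 = 4864; acc -> 4928, shift -> 14
byte 2=0xB3: payload=0x33=51, contrib = 51<<14 = 835584; acc -> 840512, shift -> 21
byte 3=0x2F: payload=0x2F=47, contrib = 47<<21 = 98566144; acc -> 99406656, shift -> 28

Answer: acc=64 shift=7
acc=4928 shift=14
acc=840512 shift=21
acc=99406656 shift=28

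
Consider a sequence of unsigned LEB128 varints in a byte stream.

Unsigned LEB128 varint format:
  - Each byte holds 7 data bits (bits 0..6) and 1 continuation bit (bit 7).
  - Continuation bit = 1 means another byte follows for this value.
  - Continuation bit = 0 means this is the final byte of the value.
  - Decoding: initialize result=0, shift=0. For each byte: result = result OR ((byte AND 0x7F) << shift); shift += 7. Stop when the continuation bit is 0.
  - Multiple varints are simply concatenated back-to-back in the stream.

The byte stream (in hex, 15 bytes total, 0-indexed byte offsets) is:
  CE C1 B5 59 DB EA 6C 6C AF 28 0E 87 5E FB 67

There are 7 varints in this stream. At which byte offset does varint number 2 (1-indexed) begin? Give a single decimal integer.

Answer: 4

Derivation:
  byte[0]=0xCE cont=1 payload=0x4E=78: acc |= 78<<0 -> acc=78 shift=7
  byte[1]=0xC1 cont=1 payload=0x41=65: acc |= 65<<7 -> acc=8398 shift=14
  byte[2]=0xB5 cont=1 payload=0x35=53: acc |= 53<<14 -> acc=876750 shift=21
  byte[3]=0x59 cont=0 payload=0x59=89: acc |= 89<<21 -> acc=187523278 shift=28 [end]
Varint 1: bytes[0:4] = CE C1 B5 59 -> value 187523278 (4 byte(s))
  byte[4]=0xDB cont=1 payload=0x5B=91: acc |= 91<<0 -> acc=91 shift=7
  byte[5]=0xEA cont=1 payload=0x6A=106: acc |= 106<<7 -> acc=13659 shift=14
  byte[6]=0x6C cont=0 payload=0x6C=108: acc |= 108<<14 -> acc=1783131 shift=21 [end]
Varint 2: bytes[4:7] = DB EA 6C -> value 1783131 (3 byte(s))
  byte[7]=0x6C cont=0 payload=0x6C=108: acc |= 108<<0 -> acc=108 shift=7 [end]
Varint 3: bytes[7:8] = 6C -> value 108 (1 byte(s))
  byte[8]=0xAF cont=1 payload=0x2F=47: acc |= 47<<0 -> acc=47 shift=7
  byte[9]=0x28 cont=0 payload=0x28=40: acc |= 40<<7 -> acc=5167 shift=14 [end]
Varint 4: bytes[8:10] = AF 28 -> value 5167 (2 byte(s))
  byte[10]=0x0E cont=0 payload=0x0E=14: acc |= 14<<0 -> acc=14 shift=7 [end]
Varint 5: bytes[10:11] = 0E -> value 14 (1 byte(s))
  byte[11]=0x87 cont=1 payload=0x07=7: acc |= 7<<0 -> acc=7 shift=7
  byte[12]=0x5E cont=0 payload=0x5E=94: acc |= 94<<7 -> acc=12039 shift=14 [end]
Varint 6: bytes[11:13] = 87 5E -> value 12039 (2 byte(s))
  byte[13]=0xFB cont=1 payload=0x7B=123: acc |= 123<<0 -> acc=123 shift=7
  byte[14]=0x67 cont=0 payload=0x67=103: acc |= 103<<7 -> acc=13307 shift=14 [end]
Varint 7: bytes[13:15] = FB 67 -> value 13307 (2 byte(s))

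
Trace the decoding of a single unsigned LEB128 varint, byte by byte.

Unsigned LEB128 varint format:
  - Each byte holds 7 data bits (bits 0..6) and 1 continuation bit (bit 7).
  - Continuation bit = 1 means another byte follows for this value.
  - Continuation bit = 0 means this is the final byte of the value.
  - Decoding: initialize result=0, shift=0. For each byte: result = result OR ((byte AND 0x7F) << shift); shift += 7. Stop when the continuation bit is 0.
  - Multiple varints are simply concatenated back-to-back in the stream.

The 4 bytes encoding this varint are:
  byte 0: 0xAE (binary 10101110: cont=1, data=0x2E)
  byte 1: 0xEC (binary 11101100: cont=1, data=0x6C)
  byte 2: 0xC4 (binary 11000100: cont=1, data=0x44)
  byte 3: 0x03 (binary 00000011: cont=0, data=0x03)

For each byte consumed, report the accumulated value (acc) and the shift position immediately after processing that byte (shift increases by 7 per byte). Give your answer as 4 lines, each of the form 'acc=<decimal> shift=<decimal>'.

Answer: acc=46 shift=7
acc=13870 shift=14
acc=1127982 shift=21
acc=7419438 shift=28

Derivation:
byte 0=0xAE: payload=0x2E=46, contrib = 46<<0 = 46; acc -> 46, shift -> 7
byte 1=0xEC: payload=0x6C=108, contrib = 108<<7 = 13824; acc -> 13870, shift -> 14
byte 2=0xC4: payload=0x44=68, contrib = 68<<14 = 1114112; acc -> 1127982, shift -> 21
byte 3=0x03: payload=0x03=3, contrib = 3<<21 = 6291456; acc -> 7419438, shift -> 28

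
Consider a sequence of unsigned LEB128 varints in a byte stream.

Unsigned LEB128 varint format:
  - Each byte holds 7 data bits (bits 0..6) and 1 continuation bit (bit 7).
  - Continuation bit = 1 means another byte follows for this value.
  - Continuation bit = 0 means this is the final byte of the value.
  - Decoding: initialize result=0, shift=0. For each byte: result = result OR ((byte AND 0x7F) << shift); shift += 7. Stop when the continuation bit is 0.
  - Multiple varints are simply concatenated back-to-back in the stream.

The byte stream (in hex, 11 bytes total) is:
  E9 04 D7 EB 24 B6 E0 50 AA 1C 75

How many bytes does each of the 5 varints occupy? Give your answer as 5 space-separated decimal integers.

Answer: 2 3 3 2 1

Derivation:
  byte[0]=0xE9 cont=1 payload=0x69=105: acc |= 105<<0 -> acc=105 shift=7
  byte[1]=0x04 cont=0 payload=0x04=4: acc |= 4<<7 -> acc=617 shift=14 [end]
Varint 1: bytes[0:2] = E9 04 -> value 617 (2 byte(s))
  byte[2]=0xD7 cont=1 payload=0x57=87: acc |= 87<<0 -> acc=87 shift=7
  byte[3]=0xEB cont=1 payload=0x6B=107: acc |= 107<<7 -> acc=13783 shift=14
  byte[4]=0x24 cont=0 payload=0x24=36: acc |= 36<<14 -> acc=603607 shift=21 [end]
Varint 2: bytes[2:5] = D7 EB 24 -> value 603607 (3 byte(s))
  byte[5]=0xB6 cont=1 payload=0x36=54: acc |= 54<<0 -> acc=54 shift=7
  byte[6]=0xE0 cont=1 payload=0x60=96: acc |= 96<<7 -> acc=12342 shift=14
  byte[7]=0x50 cont=0 payload=0x50=80: acc |= 80<<14 -> acc=1323062 shift=21 [end]
Varint 3: bytes[5:8] = B6 E0 50 -> value 1323062 (3 byte(s))
  byte[8]=0xAA cont=1 payload=0x2A=42: acc |= 42<<0 -> acc=42 shift=7
  byte[9]=0x1C cont=0 payload=0x1C=28: acc |= 28<<7 -> acc=3626 shift=14 [end]
Varint 4: bytes[8:10] = AA 1C -> value 3626 (2 byte(s))
  byte[10]=0x75 cont=0 payload=0x75=117: acc |= 117<<0 -> acc=117 shift=7 [end]
Varint 5: bytes[10:11] = 75 -> value 117 (1 byte(s))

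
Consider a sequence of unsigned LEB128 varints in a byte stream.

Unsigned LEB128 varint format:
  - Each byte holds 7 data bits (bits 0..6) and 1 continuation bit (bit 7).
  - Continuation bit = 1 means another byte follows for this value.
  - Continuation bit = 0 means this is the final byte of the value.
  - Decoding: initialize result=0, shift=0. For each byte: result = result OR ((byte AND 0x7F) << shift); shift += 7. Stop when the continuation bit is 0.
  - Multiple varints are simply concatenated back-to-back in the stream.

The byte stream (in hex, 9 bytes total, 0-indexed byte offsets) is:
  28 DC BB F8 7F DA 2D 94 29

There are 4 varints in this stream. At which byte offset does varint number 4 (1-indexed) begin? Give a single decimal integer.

Answer: 7

Derivation:
  byte[0]=0x28 cont=0 payload=0x28=40: acc |= 40<<0 -> acc=40 shift=7 [end]
Varint 1: bytes[0:1] = 28 -> value 40 (1 byte(s))
  byte[1]=0xDC cont=1 payload=0x5C=92: acc |= 92<<0 -> acc=92 shift=7
  byte[2]=0xBB cont=1 payload=0x3B=59: acc |= 59<<7 -> acc=7644 shift=14
  byte[3]=0xF8 cont=1 payload=0x78=120: acc |= 120<<14 -> acc=1973724 shift=21
  byte[4]=0x7F cont=0 payload=0x7F=127: acc |= 127<<21 -> acc=268312028 shift=28 [end]
Varint 2: bytes[1:5] = DC BB F8 7F -> value 268312028 (4 byte(s))
  byte[5]=0xDA cont=1 payload=0x5A=90: acc |= 90<<0 -> acc=90 shift=7
  byte[6]=0x2D cont=0 payload=0x2D=45: acc |= 45<<7 -> acc=5850 shift=14 [end]
Varint 3: bytes[5:7] = DA 2D -> value 5850 (2 byte(s))
  byte[7]=0x94 cont=1 payload=0x14=20: acc |= 20<<0 -> acc=20 shift=7
  byte[8]=0x29 cont=0 payload=0x29=41: acc |= 41<<7 -> acc=5268 shift=14 [end]
Varint 4: bytes[7:9] = 94 29 -> value 5268 (2 byte(s))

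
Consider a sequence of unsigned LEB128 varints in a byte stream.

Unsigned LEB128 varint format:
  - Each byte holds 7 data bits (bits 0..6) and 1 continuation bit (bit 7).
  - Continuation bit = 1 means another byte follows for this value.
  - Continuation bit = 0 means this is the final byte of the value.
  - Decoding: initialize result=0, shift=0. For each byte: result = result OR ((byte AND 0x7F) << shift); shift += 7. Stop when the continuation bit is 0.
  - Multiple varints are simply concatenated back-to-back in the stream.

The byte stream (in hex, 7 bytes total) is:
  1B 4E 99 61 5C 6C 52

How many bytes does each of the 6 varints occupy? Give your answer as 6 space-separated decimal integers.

  byte[0]=0x1B cont=0 payload=0x1B=27: acc |= 27<<0 -> acc=27 shift=7 [end]
Varint 1: bytes[0:1] = 1B -> value 27 (1 byte(s))
  byte[1]=0x4E cont=0 payload=0x4E=78: acc |= 78<<0 -> acc=78 shift=7 [end]
Varint 2: bytes[1:2] = 4E -> value 78 (1 byte(s))
  byte[2]=0x99 cont=1 payload=0x19=25: acc |= 25<<0 -> acc=25 shift=7
  byte[3]=0x61 cont=0 payload=0x61=97: acc |= 97<<7 -> acc=12441 shift=14 [end]
Varint 3: bytes[2:4] = 99 61 -> value 12441 (2 byte(s))
  byte[4]=0x5C cont=0 payload=0x5C=92: acc |= 92<<0 -> acc=92 shift=7 [end]
Varint 4: bytes[4:5] = 5C -> value 92 (1 byte(s))
  byte[5]=0x6C cont=0 payload=0x6C=108: acc |= 108<<0 -> acc=108 shift=7 [end]
Varint 5: bytes[5:6] = 6C -> value 108 (1 byte(s))
  byte[6]=0x52 cont=0 payload=0x52=82: acc |= 82<<0 -> acc=82 shift=7 [end]
Varint 6: bytes[6:7] = 52 -> value 82 (1 byte(s))

Answer: 1 1 2 1 1 1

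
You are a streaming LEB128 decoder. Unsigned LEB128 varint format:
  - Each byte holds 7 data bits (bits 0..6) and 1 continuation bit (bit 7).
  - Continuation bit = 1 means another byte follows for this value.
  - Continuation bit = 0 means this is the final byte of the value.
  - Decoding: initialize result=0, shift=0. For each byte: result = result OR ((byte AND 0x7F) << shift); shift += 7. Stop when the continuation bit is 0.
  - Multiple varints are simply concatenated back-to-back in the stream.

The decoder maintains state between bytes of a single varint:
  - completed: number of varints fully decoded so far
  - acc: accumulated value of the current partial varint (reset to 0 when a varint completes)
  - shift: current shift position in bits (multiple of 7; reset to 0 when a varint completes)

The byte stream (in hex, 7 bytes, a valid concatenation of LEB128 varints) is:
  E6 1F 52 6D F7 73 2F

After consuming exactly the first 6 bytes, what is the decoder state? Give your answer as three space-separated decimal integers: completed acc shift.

byte[0]=0xE6 cont=1 payload=0x66: acc |= 102<<0 -> completed=0 acc=102 shift=7
byte[1]=0x1F cont=0 payload=0x1F: varint #1 complete (value=4070); reset -> completed=1 acc=0 shift=0
byte[2]=0x52 cont=0 payload=0x52: varint #2 complete (value=82); reset -> completed=2 acc=0 shift=0
byte[3]=0x6D cont=0 payload=0x6D: varint #3 complete (value=109); reset -> completed=3 acc=0 shift=0
byte[4]=0xF7 cont=1 payload=0x77: acc |= 119<<0 -> completed=3 acc=119 shift=7
byte[5]=0x73 cont=0 payload=0x73: varint #4 complete (value=14839); reset -> completed=4 acc=0 shift=0

Answer: 4 0 0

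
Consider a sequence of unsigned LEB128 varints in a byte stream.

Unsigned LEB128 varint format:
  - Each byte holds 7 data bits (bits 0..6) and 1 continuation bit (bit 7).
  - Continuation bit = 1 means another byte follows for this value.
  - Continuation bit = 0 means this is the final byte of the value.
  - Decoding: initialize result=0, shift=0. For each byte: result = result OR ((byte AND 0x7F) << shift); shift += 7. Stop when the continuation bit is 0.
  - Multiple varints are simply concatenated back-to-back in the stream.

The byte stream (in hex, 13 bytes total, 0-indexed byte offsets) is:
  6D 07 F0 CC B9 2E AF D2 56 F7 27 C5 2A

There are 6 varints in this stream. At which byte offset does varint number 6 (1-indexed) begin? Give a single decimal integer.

Answer: 11

Derivation:
  byte[0]=0x6D cont=0 payload=0x6D=109: acc |= 109<<0 -> acc=109 shift=7 [end]
Varint 1: bytes[0:1] = 6D -> value 109 (1 byte(s))
  byte[1]=0x07 cont=0 payload=0x07=7: acc |= 7<<0 -> acc=7 shift=7 [end]
Varint 2: bytes[1:2] = 07 -> value 7 (1 byte(s))
  byte[2]=0xF0 cont=1 payload=0x70=112: acc |= 112<<0 -> acc=112 shift=7
  byte[3]=0xCC cont=1 payload=0x4C=76: acc |= 76<<7 -> acc=9840 shift=14
  byte[4]=0xB9 cont=1 payload=0x39=57: acc |= 57<<14 -> acc=943728 shift=21
  byte[5]=0x2E cont=0 payload=0x2E=46: acc |= 46<<21 -> acc=97412720 shift=28 [end]
Varint 3: bytes[2:6] = F0 CC B9 2E -> value 97412720 (4 byte(s))
  byte[6]=0xAF cont=1 payload=0x2F=47: acc |= 47<<0 -> acc=47 shift=7
  byte[7]=0xD2 cont=1 payload=0x52=82: acc |= 82<<7 -> acc=10543 shift=14
  byte[8]=0x56 cont=0 payload=0x56=86: acc |= 86<<14 -> acc=1419567 shift=21 [end]
Varint 4: bytes[6:9] = AF D2 56 -> value 1419567 (3 byte(s))
  byte[9]=0xF7 cont=1 payload=0x77=119: acc |= 119<<0 -> acc=119 shift=7
  byte[10]=0x27 cont=0 payload=0x27=39: acc |= 39<<7 -> acc=5111 shift=14 [end]
Varint 5: bytes[9:11] = F7 27 -> value 5111 (2 byte(s))
  byte[11]=0xC5 cont=1 payload=0x45=69: acc |= 69<<0 -> acc=69 shift=7
  byte[12]=0x2A cont=0 payload=0x2A=42: acc |= 42<<7 -> acc=5445 shift=14 [end]
Varint 6: bytes[11:13] = C5 2A -> value 5445 (2 byte(s))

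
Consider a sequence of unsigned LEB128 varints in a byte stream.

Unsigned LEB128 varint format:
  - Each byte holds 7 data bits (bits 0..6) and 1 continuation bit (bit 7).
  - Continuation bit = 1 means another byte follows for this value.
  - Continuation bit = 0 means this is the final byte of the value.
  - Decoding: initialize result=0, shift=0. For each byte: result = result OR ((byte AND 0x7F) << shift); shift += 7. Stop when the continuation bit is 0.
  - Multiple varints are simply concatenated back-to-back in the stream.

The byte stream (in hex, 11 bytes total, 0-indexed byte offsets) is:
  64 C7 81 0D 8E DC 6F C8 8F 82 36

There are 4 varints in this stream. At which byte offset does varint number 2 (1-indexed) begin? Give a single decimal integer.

  byte[0]=0x64 cont=0 payload=0x64=100: acc |= 100<<0 -> acc=100 shift=7 [end]
Varint 1: bytes[0:1] = 64 -> value 100 (1 byte(s))
  byte[1]=0xC7 cont=1 payload=0x47=71: acc |= 71<<0 -> acc=71 shift=7
  byte[2]=0x81 cont=1 payload=0x01=1: acc |= 1<<7 -> acc=199 shift=14
  byte[3]=0x0D cont=0 payload=0x0D=13: acc |= 13<<14 -> acc=213191 shift=21 [end]
Varint 2: bytes[1:4] = C7 81 0D -> value 213191 (3 byte(s))
  byte[4]=0x8E cont=1 payload=0x0E=14: acc |= 14<<0 -> acc=14 shift=7
  byte[5]=0xDC cont=1 payload=0x5C=92: acc |= 92<<7 -> acc=11790 shift=14
  byte[6]=0x6F cont=0 payload=0x6F=111: acc |= 111<<14 -> acc=1830414 shift=21 [end]
Varint 3: bytes[4:7] = 8E DC 6F -> value 1830414 (3 byte(s))
  byte[7]=0xC8 cont=1 payload=0x48=72: acc |= 72<<0 -> acc=72 shift=7
  byte[8]=0x8F cont=1 payload=0x0F=15: acc |= 15<<7 -> acc=1992 shift=14
  byte[9]=0x82 cont=1 payload=0x02=2: acc |= 2<<14 -> acc=34760 shift=21
  byte[10]=0x36 cont=0 payload=0x36=54: acc |= 54<<21 -> acc=113280968 shift=28 [end]
Varint 4: bytes[7:11] = C8 8F 82 36 -> value 113280968 (4 byte(s))

Answer: 1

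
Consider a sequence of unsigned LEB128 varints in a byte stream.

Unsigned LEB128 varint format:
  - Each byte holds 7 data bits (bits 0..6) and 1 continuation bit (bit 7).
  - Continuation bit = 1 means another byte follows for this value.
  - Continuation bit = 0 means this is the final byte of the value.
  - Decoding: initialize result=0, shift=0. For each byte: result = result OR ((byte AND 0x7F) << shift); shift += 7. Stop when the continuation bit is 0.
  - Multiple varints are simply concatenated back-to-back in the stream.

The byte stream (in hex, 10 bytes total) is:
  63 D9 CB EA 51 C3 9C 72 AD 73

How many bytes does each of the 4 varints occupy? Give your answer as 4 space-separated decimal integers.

  byte[0]=0x63 cont=0 payload=0x63=99: acc |= 99<<0 -> acc=99 shift=7 [end]
Varint 1: bytes[0:1] = 63 -> value 99 (1 byte(s))
  byte[1]=0xD9 cont=1 payload=0x59=89: acc |= 89<<0 -> acc=89 shift=7
  byte[2]=0xCB cont=1 payload=0x4B=75: acc |= 75<<7 -> acc=9689 shift=14
  byte[3]=0xEA cont=1 payload=0x6A=106: acc |= 106<<14 -> acc=1746393 shift=21
  byte[4]=0x51 cont=0 payload=0x51=81: acc |= 81<<21 -> acc=171615705 shift=28 [end]
Varint 2: bytes[1:5] = D9 CB EA 51 -> value 171615705 (4 byte(s))
  byte[5]=0xC3 cont=1 payload=0x43=67: acc |= 67<<0 -> acc=67 shift=7
  byte[6]=0x9C cont=1 payload=0x1C=28: acc |= 28<<7 -> acc=3651 shift=14
  byte[7]=0x72 cont=0 payload=0x72=114: acc |= 114<<14 -> acc=1871427 shift=21 [end]
Varint 3: bytes[5:8] = C3 9C 72 -> value 1871427 (3 byte(s))
  byte[8]=0xAD cont=1 payload=0x2D=45: acc |= 45<<0 -> acc=45 shift=7
  byte[9]=0x73 cont=0 payload=0x73=115: acc |= 115<<7 -> acc=14765 shift=14 [end]
Varint 4: bytes[8:10] = AD 73 -> value 14765 (2 byte(s))

Answer: 1 4 3 2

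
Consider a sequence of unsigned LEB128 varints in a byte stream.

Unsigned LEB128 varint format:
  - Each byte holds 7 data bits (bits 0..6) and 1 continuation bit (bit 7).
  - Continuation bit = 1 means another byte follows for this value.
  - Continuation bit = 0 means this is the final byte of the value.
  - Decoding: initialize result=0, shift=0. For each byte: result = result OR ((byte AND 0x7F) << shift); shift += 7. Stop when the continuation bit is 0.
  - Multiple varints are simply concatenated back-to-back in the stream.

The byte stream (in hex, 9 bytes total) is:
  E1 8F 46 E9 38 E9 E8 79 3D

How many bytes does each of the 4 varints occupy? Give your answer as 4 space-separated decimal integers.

  byte[0]=0xE1 cont=1 payload=0x61=97: acc |= 97<<0 -> acc=97 shift=7
  byte[1]=0x8F cont=1 payload=0x0F=15: acc |= 15<<7 -> acc=2017 shift=14
  byte[2]=0x46 cont=0 payload=0x46=70: acc |= 70<<14 -> acc=1148897 shift=21 [end]
Varint 1: bytes[0:3] = E1 8F 46 -> value 1148897 (3 byte(s))
  byte[3]=0xE9 cont=1 payload=0x69=105: acc |= 105<<0 -> acc=105 shift=7
  byte[4]=0x38 cont=0 payload=0x38=56: acc |= 56<<7 -> acc=7273 shift=14 [end]
Varint 2: bytes[3:5] = E9 38 -> value 7273 (2 byte(s))
  byte[5]=0xE9 cont=1 payload=0x69=105: acc |= 105<<0 -> acc=105 shift=7
  byte[6]=0xE8 cont=1 payload=0x68=104: acc |= 104<<7 -> acc=13417 shift=14
  byte[7]=0x79 cont=0 payload=0x79=121: acc |= 121<<14 -> acc=1995881 shift=21 [end]
Varint 3: bytes[5:8] = E9 E8 79 -> value 1995881 (3 byte(s))
  byte[8]=0x3D cont=0 payload=0x3D=61: acc |= 61<<0 -> acc=61 shift=7 [end]
Varint 4: bytes[8:9] = 3D -> value 61 (1 byte(s))

Answer: 3 2 3 1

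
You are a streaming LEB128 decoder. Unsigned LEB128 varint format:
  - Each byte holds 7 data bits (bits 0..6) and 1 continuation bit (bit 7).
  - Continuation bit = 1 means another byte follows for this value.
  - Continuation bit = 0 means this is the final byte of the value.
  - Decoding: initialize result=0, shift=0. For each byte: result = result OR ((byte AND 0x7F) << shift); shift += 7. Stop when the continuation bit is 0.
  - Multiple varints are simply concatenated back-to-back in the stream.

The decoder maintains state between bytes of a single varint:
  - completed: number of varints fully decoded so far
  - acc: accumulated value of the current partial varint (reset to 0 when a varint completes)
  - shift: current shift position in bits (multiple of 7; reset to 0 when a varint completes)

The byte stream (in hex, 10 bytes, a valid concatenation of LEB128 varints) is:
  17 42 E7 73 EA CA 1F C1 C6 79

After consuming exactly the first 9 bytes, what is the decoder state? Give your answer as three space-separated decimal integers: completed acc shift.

Answer: 4 9025 14

Derivation:
byte[0]=0x17 cont=0 payload=0x17: varint #1 complete (value=23); reset -> completed=1 acc=0 shift=0
byte[1]=0x42 cont=0 payload=0x42: varint #2 complete (value=66); reset -> completed=2 acc=0 shift=0
byte[2]=0xE7 cont=1 payload=0x67: acc |= 103<<0 -> completed=2 acc=103 shift=7
byte[3]=0x73 cont=0 payload=0x73: varint #3 complete (value=14823); reset -> completed=3 acc=0 shift=0
byte[4]=0xEA cont=1 payload=0x6A: acc |= 106<<0 -> completed=3 acc=106 shift=7
byte[5]=0xCA cont=1 payload=0x4A: acc |= 74<<7 -> completed=3 acc=9578 shift=14
byte[6]=0x1F cont=0 payload=0x1F: varint #4 complete (value=517482); reset -> completed=4 acc=0 shift=0
byte[7]=0xC1 cont=1 payload=0x41: acc |= 65<<0 -> completed=4 acc=65 shift=7
byte[8]=0xC6 cont=1 payload=0x46: acc |= 70<<7 -> completed=4 acc=9025 shift=14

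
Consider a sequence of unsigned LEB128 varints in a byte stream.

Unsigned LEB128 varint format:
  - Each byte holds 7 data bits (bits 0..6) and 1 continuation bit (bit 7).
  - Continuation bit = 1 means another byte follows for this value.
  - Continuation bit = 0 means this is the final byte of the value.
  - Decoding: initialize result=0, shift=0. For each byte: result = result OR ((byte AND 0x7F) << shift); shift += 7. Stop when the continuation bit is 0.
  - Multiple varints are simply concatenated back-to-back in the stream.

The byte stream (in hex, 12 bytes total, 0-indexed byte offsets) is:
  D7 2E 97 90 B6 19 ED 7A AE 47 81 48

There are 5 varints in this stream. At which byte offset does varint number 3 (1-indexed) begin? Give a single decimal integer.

  byte[0]=0xD7 cont=1 payload=0x57=87: acc |= 87<<0 -> acc=87 shift=7
  byte[1]=0x2E cont=0 payload=0x2E=46: acc |= 46<<7 -> acc=5975 shift=14 [end]
Varint 1: bytes[0:2] = D7 2E -> value 5975 (2 byte(s))
  byte[2]=0x97 cont=1 payload=0x17=23: acc |= 23<<0 -> acc=23 shift=7
  byte[3]=0x90 cont=1 payload=0x10=16: acc |= 16<<7 -> acc=2071 shift=14
  byte[4]=0xB6 cont=1 payload=0x36=54: acc |= 54<<14 -> acc=886807 shift=21
  byte[5]=0x19 cont=0 payload=0x19=25: acc |= 25<<21 -> acc=53315607 shift=28 [end]
Varint 2: bytes[2:6] = 97 90 B6 19 -> value 53315607 (4 byte(s))
  byte[6]=0xED cont=1 payload=0x6D=109: acc |= 109<<0 -> acc=109 shift=7
  byte[7]=0x7A cont=0 payload=0x7A=122: acc |= 122<<7 -> acc=15725 shift=14 [end]
Varint 3: bytes[6:8] = ED 7A -> value 15725 (2 byte(s))
  byte[8]=0xAE cont=1 payload=0x2E=46: acc |= 46<<0 -> acc=46 shift=7
  byte[9]=0x47 cont=0 payload=0x47=71: acc |= 71<<7 -> acc=9134 shift=14 [end]
Varint 4: bytes[8:10] = AE 47 -> value 9134 (2 byte(s))
  byte[10]=0x81 cont=1 payload=0x01=1: acc |= 1<<0 -> acc=1 shift=7
  byte[11]=0x48 cont=0 payload=0x48=72: acc |= 72<<7 -> acc=9217 shift=14 [end]
Varint 5: bytes[10:12] = 81 48 -> value 9217 (2 byte(s))

Answer: 6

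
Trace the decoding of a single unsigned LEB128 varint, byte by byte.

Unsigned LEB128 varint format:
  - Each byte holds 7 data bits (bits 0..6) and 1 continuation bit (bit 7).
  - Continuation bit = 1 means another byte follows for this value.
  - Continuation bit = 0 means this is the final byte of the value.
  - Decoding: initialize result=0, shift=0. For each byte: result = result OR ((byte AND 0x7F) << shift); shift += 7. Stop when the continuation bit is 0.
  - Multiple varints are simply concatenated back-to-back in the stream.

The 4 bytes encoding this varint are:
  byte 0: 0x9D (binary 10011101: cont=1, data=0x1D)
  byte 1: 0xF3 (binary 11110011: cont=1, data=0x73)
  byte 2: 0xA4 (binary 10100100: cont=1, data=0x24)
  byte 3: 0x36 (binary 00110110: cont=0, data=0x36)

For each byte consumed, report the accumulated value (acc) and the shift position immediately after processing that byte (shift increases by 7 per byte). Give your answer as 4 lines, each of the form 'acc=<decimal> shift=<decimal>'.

Answer: acc=29 shift=7
acc=14749 shift=14
acc=604573 shift=21
acc=113850781 shift=28

Derivation:
byte 0=0x9D: payload=0x1D=29, contrib = 29<<0 = 29; acc -> 29, shift -> 7
byte 1=0xF3: payload=0x73=115, contrib = 115<<7 = 14720; acc -> 14749, shift -> 14
byte 2=0xA4: payload=0x24=36, contrib = 36<<14 = 589824; acc -> 604573, shift -> 21
byte 3=0x36: payload=0x36=54, contrib = 54<<21 = 113246208; acc -> 113850781, shift -> 28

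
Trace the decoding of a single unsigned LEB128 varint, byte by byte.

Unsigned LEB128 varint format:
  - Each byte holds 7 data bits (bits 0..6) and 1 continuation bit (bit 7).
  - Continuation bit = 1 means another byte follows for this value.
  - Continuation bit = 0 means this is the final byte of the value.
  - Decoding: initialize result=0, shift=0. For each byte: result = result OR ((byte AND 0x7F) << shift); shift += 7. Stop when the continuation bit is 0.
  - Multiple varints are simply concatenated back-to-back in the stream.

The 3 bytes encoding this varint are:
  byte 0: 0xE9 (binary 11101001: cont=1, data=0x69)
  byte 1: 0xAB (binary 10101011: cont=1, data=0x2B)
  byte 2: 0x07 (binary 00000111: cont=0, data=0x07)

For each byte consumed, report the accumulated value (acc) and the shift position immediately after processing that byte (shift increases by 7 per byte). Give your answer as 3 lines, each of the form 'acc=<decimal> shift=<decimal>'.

Answer: acc=105 shift=7
acc=5609 shift=14
acc=120297 shift=21

Derivation:
byte 0=0xE9: payload=0x69=105, contrib = 105<<0 = 105; acc -> 105, shift -> 7
byte 1=0xAB: payload=0x2B=43, contrib = 43<<7 = 5504; acc -> 5609, shift -> 14
byte 2=0x07: payload=0x07=7, contrib = 7<<14 = 114688; acc -> 120297, shift -> 21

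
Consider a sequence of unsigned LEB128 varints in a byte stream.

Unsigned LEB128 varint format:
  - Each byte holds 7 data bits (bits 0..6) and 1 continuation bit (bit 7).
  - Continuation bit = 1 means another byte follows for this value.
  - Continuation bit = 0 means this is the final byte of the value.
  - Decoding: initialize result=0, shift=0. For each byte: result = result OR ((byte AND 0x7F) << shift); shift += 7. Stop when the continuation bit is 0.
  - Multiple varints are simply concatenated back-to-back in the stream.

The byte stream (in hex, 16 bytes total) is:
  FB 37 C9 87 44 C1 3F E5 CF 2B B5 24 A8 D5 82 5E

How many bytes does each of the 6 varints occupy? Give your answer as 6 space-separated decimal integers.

Answer: 2 3 2 3 2 4

Derivation:
  byte[0]=0xFB cont=1 payload=0x7B=123: acc |= 123<<0 -> acc=123 shift=7
  byte[1]=0x37 cont=0 payload=0x37=55: acc |= 55<<7 -> acc=7163 shift=14 [end]
Varint 1: bytes[0:2] = FB 37 -> value 7163 (2 byte(s))
  byte[2]=0xC9 cont=1 payload=0x49=73: acc |= 73<<0 -> acc=73 shift=7
  byte[3]=0x87 cont=1 payload=0x07=7: acc |= 7<<7 -> acc=969 shift=14
  byte[4]=0x44 cont=0 payload=0x44=68: acc |= 68<<14 -> acc=1115081 shift=21 [end]
Varint 2: bytes[2:5] = C9 87 44 -> value 1115081 (3 byte(s))
  byte[5]=0xC1 cont=1 payload=0x41=65: acc |= 65<<0 -> acc=65 shift=7
  byte[6]=0x3F cont=0 payload=0x3F=63: acc |= 63<<7 -> acc=8129 shift=14 [end]
Varint 3: bytes[5:7] = C1 3F -> value 8129 (2 byte(s))
  byte[7]=0xE5 cont=1 payload=0x65=101: acc |= 101<<0 -> acc=101 shift=7
  byte[8]=0xCF cont=1 payload=0x4F=79: acc |= 79<<7 -> acc=10213 shift=14
  byte[9]=0x2B cont=0 payload=0x2B=43: acc |= 43<<14 -> acc=714725 shift=21 [end]
Varint 4: bytes[7:10] = E5 CF 2B -> value 714725 (3 byte(s))
  byte[10]=0xB5 cont=1 payload=0x35=53: acc |= 53<<0 -> acc=53 shift=7
  byte[11]=0x24 cont=0 payload=0x24=36: acc |= 36<<7 -> acc=4661 shift=14 [end]
Varint 5: bytes[10:12] = B5 24 -> value 4661 (2 byte(s))
  byte[12]=0xA8 cont=1 payload=0x28=40: acc |= 40<<0 -> acc=40 shift=7
  byte[13]=0xD5 cont=1 payload=0x55=85: acc |= 85<<7 -> acc=10920 shift=14
  byte[14]=0x82 cont=1 payload=0x02=2: acc |= 2<<14 -> acc=43688 shift=21
  byte[15]=0x5E cont=0 payload=0x5E=94: acc |= 94<<21 -> acc=197175976 shift=28 [end]
Varint 6: bytes[12:16] = A8 D5 82 5E -> value 197175976 (4 byte(s))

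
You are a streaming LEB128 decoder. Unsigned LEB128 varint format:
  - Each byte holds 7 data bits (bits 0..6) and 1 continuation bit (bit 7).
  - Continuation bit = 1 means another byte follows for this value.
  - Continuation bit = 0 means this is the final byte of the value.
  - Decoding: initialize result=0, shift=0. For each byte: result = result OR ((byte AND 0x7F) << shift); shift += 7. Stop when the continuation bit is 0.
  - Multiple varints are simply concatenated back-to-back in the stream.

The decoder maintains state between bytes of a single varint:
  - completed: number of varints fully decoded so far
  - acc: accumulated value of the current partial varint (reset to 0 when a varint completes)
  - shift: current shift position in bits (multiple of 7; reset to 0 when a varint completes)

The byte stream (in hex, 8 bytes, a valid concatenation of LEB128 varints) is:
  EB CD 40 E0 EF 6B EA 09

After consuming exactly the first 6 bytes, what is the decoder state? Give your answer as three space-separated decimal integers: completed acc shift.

Answer: 2 0 0

Derivation:
byte[0]=0xEB cont=1 payload=0x6B: acc |= 107<<0 -> completed=0 acc=107 shift=7
byte[1]=0xCD cont=1 payload=0x4D: acc |= 77<<7 -> completed=0 acc=9963 shift=14
byte[2]=0x40 cont=0 payload=0x40: varint #1 complete (value=1058539); reset -> completed=1 acc=0 shift=0
byte[3]=0xE0 cont=1 payload=0x60: acc |= 96<<0 -> completed=1 acc=96 shift=7
byte[4]=0xEF cont=1 payload=0x6F: acc |= 111<<7 -> completed=1 acc=14304 shift=14
byte[5]=0x6B cont=0 payload=0x6B: varint #2 complete (value=1767392); reset -> completed=2 acc=0 shift=0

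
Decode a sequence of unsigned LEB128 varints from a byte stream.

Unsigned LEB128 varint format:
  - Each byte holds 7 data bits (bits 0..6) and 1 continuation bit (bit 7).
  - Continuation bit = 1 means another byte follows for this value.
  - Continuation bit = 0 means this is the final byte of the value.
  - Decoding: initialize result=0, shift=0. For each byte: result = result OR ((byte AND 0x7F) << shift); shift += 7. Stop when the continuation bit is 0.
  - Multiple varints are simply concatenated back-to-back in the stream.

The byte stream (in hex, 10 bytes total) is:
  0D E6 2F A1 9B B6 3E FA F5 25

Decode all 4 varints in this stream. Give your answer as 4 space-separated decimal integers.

  byte[0]=0x0D cont=0 payload=0x0D=13: acc |= 13<<0 -> acc=13 shift=7 [end]
Varint 1: bytes[0:1] = 0D -> value 13 (1 byte(s))
  byte[1]=0xE6 cont=1 payload=0x66=102: acc |= 102<<0 -> acc=102 shift=7
  byte[2]=0x2F cont=0 payload=0x2F=47: acc |= 47<<7 -> acc=6118 shift=14 [end]
Varint 2: bytes[1:3] = E6 2F -> value 6118 (2 byte(s))
  byte[3]=0xA1 cont=1 payload=0x21=33: acc |= 33<<0 -> acc=33 shift=7
  byte[4]=0x9B cont=1 payload=0x1B=27: acc |= 27<<7 -> acc=3489 shift=14
  byte[5]=0xB6 cont=1 payload=0x36=54: acc |= 54<<14 -> acc=888225 shift=21
  byte[6]=0x3E cont=0 payload=0x3E=62: acc |= 62<<21 -> acc=130911649 shift=28 [end]
Varint 3: bytes[3:7] = A1 9B B6 3E -> value 130911649 (4 byte(s))
  byte[7]=0xFA cont=1 payload=0x7A=122: acc |= 122<<0 -> acc=122 shift=7
  byte[8]=0xF5 cont=1 payload=0x75=117: acc |= 117<<7 -> acc=15098 shift=14
  byte[9]=0x25 cont=0 payload=0x25=37: acc |= 37<<14 -> acc=621306 shift=21 [end]
Varint 4: bytes[7:10] = FA F5 25 -> value 621306 (3 byte(s))

Answer: 13 6118 130911649 621306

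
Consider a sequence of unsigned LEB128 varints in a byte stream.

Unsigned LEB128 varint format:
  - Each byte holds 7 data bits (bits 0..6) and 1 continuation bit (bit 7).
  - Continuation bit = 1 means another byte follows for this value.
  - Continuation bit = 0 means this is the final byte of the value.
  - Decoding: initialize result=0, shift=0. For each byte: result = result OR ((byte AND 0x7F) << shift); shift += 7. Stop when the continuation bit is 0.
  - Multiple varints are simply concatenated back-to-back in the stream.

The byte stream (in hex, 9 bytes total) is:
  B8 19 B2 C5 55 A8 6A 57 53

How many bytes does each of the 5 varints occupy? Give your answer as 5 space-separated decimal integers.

  byte[0]=0xB8 cont=1 payload=0x38=56: acc |= 56<<0 -> acc=56 shift=7
  byte[1]=0x19 cont=0 payload=0x19=25: acc |= 25<<7 -> acc=3256 shift=14 [end]
Varint 1: bytes[0:2] = B8 19 -> value 3256 (2 byte(s))
  byte[2]=0xB2 cont=1 payload=0x32=50: acc |= 50<<0 -> acc=50 shift=7
  byte[3]=0xC5 cont=1 payload=0x45=69: acc |= 69<<7 -> acc=8882 shift=14
  byte[4]=0x55 cont=0 payload=0x55=85: acc |= 85<<14 -> acc=1401522 shift=21 [end]
Varint 2: bytes[2:5] = B2 C5 55 -> value 1401522 (3 byte(s))
  byte[5]=0xA8 cont=1 payload=0x28=40: acc |= 40<<0 -> acc=40 shift=7
  byte[6]=0x6A cont=0 payload=0x6A=106: acc |= 106<<7 -> acc=13608 shift=14 [end]
Varint 3: bytes[5:7] = A8 6A -> value 13608 (2 byte(s))
  byte[7]=0x57 cont=0 payload=0x57=87: acc |= 87<<0 -> acc=87 shift=7 [end]
Varint 4: bytes[7:8] = 57 -> value 87 (1 byte(s))
  byte[8]=0x53 cont=0 payload=0x53=83: acc |= 83<<0 -> acc=83 shift=7 [end]
Varint 5: bytes[8:9] = 53 -> value 83 (1 byte(s))

Answer: 2 3 2 1 1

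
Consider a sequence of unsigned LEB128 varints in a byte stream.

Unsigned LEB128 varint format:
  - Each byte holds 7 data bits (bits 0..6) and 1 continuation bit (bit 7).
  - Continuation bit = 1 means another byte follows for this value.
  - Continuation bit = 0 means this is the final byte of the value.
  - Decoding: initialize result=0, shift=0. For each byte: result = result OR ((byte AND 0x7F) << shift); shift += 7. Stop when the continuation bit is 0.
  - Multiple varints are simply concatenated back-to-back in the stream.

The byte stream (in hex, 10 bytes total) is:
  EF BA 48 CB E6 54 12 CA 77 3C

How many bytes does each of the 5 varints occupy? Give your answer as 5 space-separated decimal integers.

Answer: 3 3 1 2 1

Derivation:
  byte[0]=0xEF cont=1 payload=0x6F=111: acc |= 111<<0 -> acc=111 shift=7
  byte[1]=0xBA cont=1 payload=0x3A=58: acc |= 58<<7 -> acc=7535 shift=14
  byte[2]=0x48 cont=0 payload=0x48=72: acc |= 72<<14 -> acc=1187183 shift=21 [end]
Varint 1: bytes[0:3] = EF BA 48 -> value 1187183 (3 byte(s))
  byte[3]=0xCB cont=1 payload=0x4B=75: acc |= 75<<0 -> acc=75 shift=7
  byte[4]=0xE6 cont=1 payload=0x66=102: acc |= 102<<7 -> acc=13131 shift=14
  byte[5]=0x54 cont=0 payload=0x54=84: acc |= 84<<14 -> acc=1389387 shift=21 [end]
Varint 2: bytes[3:6] = CB E6 54 -> value 1389387 (3 byte(s))
  byte[6]=0x12 cont=0 payload=0x12=18: acc |= 18<<0 -> acc=18 shift=7 [end]
Varint 3: bytes[6:7] = 12 -> value 18 (1 byte(s))
  byte[7]=0xCA cont=1 payload=0x4A=74: acc |= 74<<0 -> acc=74 shift=7
  byte[8]=0x77 cont=0 payload=0x77=119: acc |= 119<<7 -> acc=15306 shift=14 [end]
Varint 4: bytes[7:9] = CA 77 -> value 15306 (2 byte(s))
  byte[9]=0x3C cont=0 payload=0x3C=60: acc |= 60<<0 -> acc=60 shift=7 [end]
Varint 5: bytes[9:10] = 3C -> value 60 (1 byte(s))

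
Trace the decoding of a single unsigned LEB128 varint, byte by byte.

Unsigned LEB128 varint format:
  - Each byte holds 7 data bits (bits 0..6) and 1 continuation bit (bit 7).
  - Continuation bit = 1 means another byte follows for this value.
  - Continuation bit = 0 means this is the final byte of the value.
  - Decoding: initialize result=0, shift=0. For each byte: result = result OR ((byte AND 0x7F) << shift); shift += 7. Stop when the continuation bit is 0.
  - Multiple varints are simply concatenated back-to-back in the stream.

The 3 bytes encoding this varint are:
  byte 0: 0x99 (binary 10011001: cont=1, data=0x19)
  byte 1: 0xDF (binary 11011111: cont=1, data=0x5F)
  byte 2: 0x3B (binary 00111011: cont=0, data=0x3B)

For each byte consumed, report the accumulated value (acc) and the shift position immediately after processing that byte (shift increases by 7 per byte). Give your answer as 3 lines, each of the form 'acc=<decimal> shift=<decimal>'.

byte 0=0x99: payload=0x19=25, contrib = 25<<0 = 25; acc -> 25, shift -> 7
byte 1=0xDF: payload=0x5F=95, contrib = 95<<7 = 12160; acc -> 12185, shift -> 14
byte 2=0x3B: payload=0x3B=59, contrib = 59<<14 = 966656; acc -> 978841, shift -> 21

Answer: acc=25 shift=7
acc=12185 shift=14
acc=978841 shift=21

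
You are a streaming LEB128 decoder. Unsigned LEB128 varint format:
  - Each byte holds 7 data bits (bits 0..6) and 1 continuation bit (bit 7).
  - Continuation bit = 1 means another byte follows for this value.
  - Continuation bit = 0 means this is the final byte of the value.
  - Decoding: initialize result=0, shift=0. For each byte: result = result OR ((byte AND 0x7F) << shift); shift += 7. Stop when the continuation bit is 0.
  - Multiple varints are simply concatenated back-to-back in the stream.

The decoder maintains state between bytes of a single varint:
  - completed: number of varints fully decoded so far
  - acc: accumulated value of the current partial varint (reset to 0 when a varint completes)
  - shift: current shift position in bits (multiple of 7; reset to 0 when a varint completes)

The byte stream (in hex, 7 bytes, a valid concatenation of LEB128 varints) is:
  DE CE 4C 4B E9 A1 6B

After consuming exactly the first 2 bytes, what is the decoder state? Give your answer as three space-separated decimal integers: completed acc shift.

byte[0]=0xDE cont=1 payload=0x5E: acc |= 94<<0 -> completed=0 acc=94 shift=7
byte[1]=0xCE cont=1 payload=0x4E: acc |= 78<<7 -> completed=0 acc=10078 shift=14

Answer: 0 10078 14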